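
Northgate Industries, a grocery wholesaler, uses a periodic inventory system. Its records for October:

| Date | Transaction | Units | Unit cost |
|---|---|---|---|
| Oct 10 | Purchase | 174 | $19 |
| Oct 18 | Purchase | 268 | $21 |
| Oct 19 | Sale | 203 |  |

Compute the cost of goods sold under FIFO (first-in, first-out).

Oct 19, 203 sold [FIFO — oldest first]: 174 @ $19 + 29 @ $21 = $3,915
Ending inventory: 239 @ $21 = $5,019

COGS = $3,915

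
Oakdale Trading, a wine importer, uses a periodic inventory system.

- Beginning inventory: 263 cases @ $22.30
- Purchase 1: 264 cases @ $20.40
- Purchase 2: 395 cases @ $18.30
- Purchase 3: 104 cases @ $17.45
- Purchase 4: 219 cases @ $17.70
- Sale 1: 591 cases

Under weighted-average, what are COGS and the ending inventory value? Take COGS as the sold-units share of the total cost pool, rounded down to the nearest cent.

COGS = $11,473.51; ending inventory = $12,696.59

Sale 1, sell 591: 591/1245 × $24,170.10 → $11,473.51
Ending inventory (cost pool remaining) = $12,696.59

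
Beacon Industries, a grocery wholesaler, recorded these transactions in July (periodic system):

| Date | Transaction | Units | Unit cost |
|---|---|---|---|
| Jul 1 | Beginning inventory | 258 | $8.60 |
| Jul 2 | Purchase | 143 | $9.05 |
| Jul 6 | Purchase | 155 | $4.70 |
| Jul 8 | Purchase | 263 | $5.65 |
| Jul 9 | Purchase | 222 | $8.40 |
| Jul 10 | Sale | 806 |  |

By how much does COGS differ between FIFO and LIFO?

FIFO COGS: 258 @ $8.60 + 143 @ $9.05 + 155 @ $4.70 + 250 @ $5.65 = $5,653.95
LIFO COGS: 222 @ $8.40 + 263 @ $5.65 + 155 @ $4.70 + 143 @ $9.05 + 23 @ $8.60 = $5,571.20
Difference = |$5,653.95 − $5,571.20| = $82.75

$82.75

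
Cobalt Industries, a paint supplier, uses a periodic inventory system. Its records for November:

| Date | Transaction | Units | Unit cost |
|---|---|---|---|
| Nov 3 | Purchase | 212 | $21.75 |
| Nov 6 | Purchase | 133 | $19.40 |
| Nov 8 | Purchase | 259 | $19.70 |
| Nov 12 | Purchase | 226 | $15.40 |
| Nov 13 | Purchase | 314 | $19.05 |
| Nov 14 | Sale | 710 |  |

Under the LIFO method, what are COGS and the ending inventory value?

COGS = $12,811.10; ending inventory = $8,944.50

Nov 14, 710 sold [LIFO — newest first]: 314 @ $19.05 + 226 @ $15.40 + 170 @ $19.70 = $12,811.10
Ending inventory: 212 @ $21.75 + 133 @ $19.40 + 89 @ $19.70 = $8,944.50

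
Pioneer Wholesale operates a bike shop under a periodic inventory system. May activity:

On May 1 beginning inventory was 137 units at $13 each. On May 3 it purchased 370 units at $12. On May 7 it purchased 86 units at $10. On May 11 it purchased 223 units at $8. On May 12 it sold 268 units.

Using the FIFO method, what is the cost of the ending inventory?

Ending inventory = $5,512

May 12, 268 sold [FIFO — oldest first]: 137 @ $13 + 131 @ $12 = $3,353
Ending inventory: 239 @ $12 + 86 @ $10 + 223 @ $8 = $5,512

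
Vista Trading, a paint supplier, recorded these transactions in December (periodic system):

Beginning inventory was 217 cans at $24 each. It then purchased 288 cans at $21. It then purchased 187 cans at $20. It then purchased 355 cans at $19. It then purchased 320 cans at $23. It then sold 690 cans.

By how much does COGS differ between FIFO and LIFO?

FIFO COGS: 217 @ $24 + 288 @ $21 + 185 @ $20 = $14,956
LIFO COGS: 320 @ $23 + 355 @ $19 + 15 @ $20 = $14,405
Difference = |$14,956 − $14,405| = $551

$551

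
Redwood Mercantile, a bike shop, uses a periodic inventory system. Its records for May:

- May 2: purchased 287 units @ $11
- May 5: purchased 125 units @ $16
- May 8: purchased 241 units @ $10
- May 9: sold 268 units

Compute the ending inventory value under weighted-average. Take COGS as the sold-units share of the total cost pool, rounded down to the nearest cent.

May 9, sell 268: 268/653 × $7,567.00 → $3,105.59
Ending inventory (cost pool remaining) = $4,461.41
Check: goods available $7,567.00 = COGS $3,105.59 + ending $4,461.41

Ending inventory = $4,461.41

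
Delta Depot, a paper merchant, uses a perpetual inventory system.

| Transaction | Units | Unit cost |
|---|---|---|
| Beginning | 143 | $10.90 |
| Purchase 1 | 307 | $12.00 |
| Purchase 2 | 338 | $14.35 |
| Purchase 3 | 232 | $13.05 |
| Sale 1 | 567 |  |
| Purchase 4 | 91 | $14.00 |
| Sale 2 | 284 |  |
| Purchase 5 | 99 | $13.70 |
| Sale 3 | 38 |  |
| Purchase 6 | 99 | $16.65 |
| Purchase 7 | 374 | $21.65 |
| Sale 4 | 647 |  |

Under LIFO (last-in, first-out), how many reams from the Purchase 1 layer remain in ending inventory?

Sale 1 (567) [LIFO — newest first]: 232 @ $13.05 + 335 @ $14.35 = $7,834.85
Sale 2 (284) [LIFO — newest first]: 91 @ $14.00 + 3 @ $14.35 + 190 @ $12.00 = $3,597.05
Sale 3 (38) [LIFO — newest first]: 38 @ $13.70 = $520.60
Sale 4 (647) [LIFO — newest first]: 374 @ $21.65 + 99 @ $16.65 + 61 @ $13.70 + 113 @ $12.00 = $11,937.15
Total COGS = $7,834.85 + $3,597.05 + $520.60 + $11,937.15 = $23,889.65
Ending inventory: 143 @ $10.90 + 4 @ $12.00 = $1,606.70

4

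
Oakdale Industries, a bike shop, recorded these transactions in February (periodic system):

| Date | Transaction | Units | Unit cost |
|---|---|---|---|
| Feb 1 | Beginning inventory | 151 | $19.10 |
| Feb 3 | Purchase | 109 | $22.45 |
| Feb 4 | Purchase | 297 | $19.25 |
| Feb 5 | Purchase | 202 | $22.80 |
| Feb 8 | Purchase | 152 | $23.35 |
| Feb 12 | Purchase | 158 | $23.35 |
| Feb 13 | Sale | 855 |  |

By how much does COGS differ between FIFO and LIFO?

FIFO COGS: 151 @ $19.10 + 109 @ $22.45 + 297 @ $19.25 + 202 @ $22.80 + 96 @ $23.35 = $17,895.60
LIFO COGS: 158 @ $23.35 + 152 @ $23.35 + 202 @ $22.80 + 297 @ $19.25 + 46 @ $22.45 = $18,594.05
Difference = |$17,895.60 − $18,594.05| = $698.45

$698.45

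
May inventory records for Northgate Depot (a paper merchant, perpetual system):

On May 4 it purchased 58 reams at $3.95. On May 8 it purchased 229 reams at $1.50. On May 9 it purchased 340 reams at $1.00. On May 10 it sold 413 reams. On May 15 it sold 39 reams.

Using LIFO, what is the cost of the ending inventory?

Ending inventory = $404.60

May 10, 413 sold [LIFO — newest first]: 340 @ $1.00 + 73 @ $1.50 = $449.50
May 15, 39 sold [LIFO — newest first]: 39 @ $1.50 = $58.50
Total COGS = $449.50 + $58.50 = $508.00
Ending inventory: 58 @ $3.95 + 117 @ $1.50 = $404.60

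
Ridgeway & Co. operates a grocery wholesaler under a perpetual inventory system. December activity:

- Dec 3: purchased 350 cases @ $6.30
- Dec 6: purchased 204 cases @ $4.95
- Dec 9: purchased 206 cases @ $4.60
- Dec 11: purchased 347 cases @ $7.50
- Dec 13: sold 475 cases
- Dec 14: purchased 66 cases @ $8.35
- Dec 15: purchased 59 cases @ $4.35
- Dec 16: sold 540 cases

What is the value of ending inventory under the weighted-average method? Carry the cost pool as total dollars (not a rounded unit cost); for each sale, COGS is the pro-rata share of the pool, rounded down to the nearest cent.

After Dec 3: 350 on hand, pool $2,205.00 (≈ $6.3000 each)
After Dec 6: 554 on hand, pool $3,214.80 (≈ $5.8029 each)
After Dec 9: 760 on hand, pool $4,162.40 (≈ $5.4768 each)
After Dec 11: 1107 on hand, pool $6,764.90 (≈ $6.1110 each)
Dec 13, sell 475: 475/1107 × $6,764.90 → $2,902.73
After Dec 14: 698 on hand, pool $4,413.27 (≈ $6.3227 each)
After Dec 15: 757 on hand, pool $4,669.92 (≈ $6.1690 each)
Dec 16, sell 540: 540/757 × $4,669.92 → $3,331.25
Total COGS = $2,902.73 + $3,331.25 = $6,233.98
Ending inventory (cost pool remaining) = $1,338.67

Ending inventory = $1,338.67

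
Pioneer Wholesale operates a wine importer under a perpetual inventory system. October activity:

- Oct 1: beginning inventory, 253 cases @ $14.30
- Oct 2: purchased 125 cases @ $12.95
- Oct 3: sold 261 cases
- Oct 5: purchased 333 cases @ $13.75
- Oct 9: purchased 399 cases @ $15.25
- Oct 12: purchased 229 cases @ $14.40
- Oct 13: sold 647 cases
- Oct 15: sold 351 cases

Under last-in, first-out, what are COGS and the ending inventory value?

Oct 3, 261 sold [LIFO — newest first]: 125 @ $12.95 + 136 @ $14.30 = $3,563.55
Oct 13, 647 sold [LIFO — newest first]: 229 @ $14.40 + 399 @ $15.25 + 19 @ $13.75 = $9,643.60
Oct 15, 351 sold [LIFO — newest first]: 314 @ $13.75 + 37 @ $14.30 = $4,846.60
Total COGS = $3,563.55 + $9,643.60 + $4,846.60 = $18,053.75
Ending inventory: 80 @ $14.30 = $1,144.00
Check: goods available $19,197.75 = COGS $18,053.75 + ending $1,144.00

COGS = $18,053.75; ending inventory = $1,144.00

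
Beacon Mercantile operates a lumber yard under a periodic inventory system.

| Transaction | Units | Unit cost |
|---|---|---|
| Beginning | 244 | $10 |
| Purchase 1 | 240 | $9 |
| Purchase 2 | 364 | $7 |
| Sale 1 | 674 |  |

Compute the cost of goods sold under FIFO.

Sale 1 (674) [FIFO — oldest first]: 244 @ $10 + 240 @ $9 + 190 @ $7 = $5,930
Ending inventory: 174 @ $7 = $1,218

COGS = $5,930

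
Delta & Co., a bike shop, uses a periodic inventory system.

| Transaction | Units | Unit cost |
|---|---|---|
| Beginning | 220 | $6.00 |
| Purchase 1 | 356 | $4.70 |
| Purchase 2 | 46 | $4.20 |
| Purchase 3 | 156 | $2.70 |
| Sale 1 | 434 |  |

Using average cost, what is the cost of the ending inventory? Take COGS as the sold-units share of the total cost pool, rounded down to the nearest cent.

Ending inventory = $1,595.14

Sale 1, sell 434: 434/778 × $3,607.60 → $2,012.46
Ending inventory (cost pool remaining) = $1,595.14
Check: goods available $3,607.60 = COGS $2,012.46 + ending $1,595.14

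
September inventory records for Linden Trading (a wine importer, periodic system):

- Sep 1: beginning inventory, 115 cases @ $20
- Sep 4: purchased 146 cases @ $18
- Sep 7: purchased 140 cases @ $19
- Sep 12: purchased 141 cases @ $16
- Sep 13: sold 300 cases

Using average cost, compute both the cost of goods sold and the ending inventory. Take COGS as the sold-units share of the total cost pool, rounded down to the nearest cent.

COGS = $5,448.70; ending inventory = $4,395.30

Sep 13, sell 300: 300/542 × $9,844.00 → $5,448.70
Ending inventory (cost pool remaining) = $4,395.30
Check: goods available $9,844.00 = COGS $5,448.70 + ending $4,395.30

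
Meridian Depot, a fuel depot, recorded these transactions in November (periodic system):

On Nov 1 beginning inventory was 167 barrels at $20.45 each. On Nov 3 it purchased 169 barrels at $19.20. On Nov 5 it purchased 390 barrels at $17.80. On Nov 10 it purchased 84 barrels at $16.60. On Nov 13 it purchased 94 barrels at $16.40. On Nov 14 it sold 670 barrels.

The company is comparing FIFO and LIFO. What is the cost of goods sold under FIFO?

COGS = $12,605.15

FIFO COGS: 167 @ $20.45 + 169 @ $19.20 + 334 @ $17.80 = $12,605.15
LIFO COGS: 94 @ $16.40 + 84 @ $16.60 + 390 @ $17.80 + 102 @ $19.20 = $11,836.40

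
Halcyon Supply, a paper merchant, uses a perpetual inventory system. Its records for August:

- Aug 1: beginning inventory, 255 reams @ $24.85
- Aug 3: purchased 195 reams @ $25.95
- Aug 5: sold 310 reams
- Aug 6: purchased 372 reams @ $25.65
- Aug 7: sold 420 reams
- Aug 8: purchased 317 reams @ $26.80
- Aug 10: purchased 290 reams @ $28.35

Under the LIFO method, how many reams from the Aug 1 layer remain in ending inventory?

Aug 5, 310 sold [LIFO — newest first]: 195 @ $25.95 + 115 @ $24.85 = $7,918.00
Aug 7, 420 sold [LIFO — newest first]: 372 @ $25.65 + 48 @ $24.85 = $10,734.60
Total COGS = $7,918.00 + $10,734.60 = $18,652.60
Ending inventory: 92 @ $24.85 + 317 @ $26.80 + 290 @ $28.35 = $19,003.30

92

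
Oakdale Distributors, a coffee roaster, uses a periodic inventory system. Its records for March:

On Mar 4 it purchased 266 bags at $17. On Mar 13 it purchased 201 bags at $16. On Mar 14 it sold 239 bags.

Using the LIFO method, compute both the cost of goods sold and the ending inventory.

COGS = $3,862; ending inventory = $3,876

Mar 14, 239 sold [LIFO — newest first]: 201 @ $16 + 38 @ $17 = $3,862
Ending inventory: 228 @ $17 = $3,876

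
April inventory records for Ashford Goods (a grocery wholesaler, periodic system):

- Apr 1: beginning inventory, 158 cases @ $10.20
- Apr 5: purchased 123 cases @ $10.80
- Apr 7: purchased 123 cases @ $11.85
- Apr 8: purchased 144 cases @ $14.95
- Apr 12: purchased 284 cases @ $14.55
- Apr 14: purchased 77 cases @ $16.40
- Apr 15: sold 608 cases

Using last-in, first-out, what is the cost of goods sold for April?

COGS = $8,768.35

Apr 15, 608 sold [LIFO — newest first]: 77 @ $16.40 + 284 @ $14.55 + 144 @ $14.95 + 103 @ $11.85 = $8,768.35
Ending inventory: 158 @ $10.20 + 123 @ $10.80 + 20 @ $11.85 = $3,177.00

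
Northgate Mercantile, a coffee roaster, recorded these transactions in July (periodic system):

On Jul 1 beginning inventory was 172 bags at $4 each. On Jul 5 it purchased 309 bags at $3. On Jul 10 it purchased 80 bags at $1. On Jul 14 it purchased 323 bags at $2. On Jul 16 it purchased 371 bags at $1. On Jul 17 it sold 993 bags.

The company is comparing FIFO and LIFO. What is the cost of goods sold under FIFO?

COGS = $2,450

FIFO COGS: 172 @ $4 + 309 @ $3 + 80 @ $1 + 323 @ $2 + 109 @ $1 = $2,450
LIFO COGS: 371 @ $1 + 323 @ $2 + 80 @ $1 + 219 @ $3 = $1,754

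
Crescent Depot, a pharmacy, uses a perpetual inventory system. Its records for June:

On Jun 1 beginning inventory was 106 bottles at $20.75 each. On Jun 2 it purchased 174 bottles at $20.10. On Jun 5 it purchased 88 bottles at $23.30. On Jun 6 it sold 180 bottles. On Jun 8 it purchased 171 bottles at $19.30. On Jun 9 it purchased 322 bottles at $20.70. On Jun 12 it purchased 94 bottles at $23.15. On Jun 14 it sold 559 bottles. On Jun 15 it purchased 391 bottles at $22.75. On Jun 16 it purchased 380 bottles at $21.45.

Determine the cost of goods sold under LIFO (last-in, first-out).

COGS = $15,501.00

Jun 6, 180 sold [LIFO — newest first]: 88 @ $23.30 + 92 @ $20.10 = $3,899.60
Jun 14, 559 sold [LIFO — newest first]: 94 @ $23.15 + 322 @ $20.70 + 143 @ $19.30 = $11,601.40
Total COGS = $3,899.60 + $11,601.40 = $15,501.00
Ending inventory: 106 @ $20.75 + 82 @ $20.10 + 28 @ $19.30 + 391 @ $22.75 + 380 @ $21.45 = $21,434.35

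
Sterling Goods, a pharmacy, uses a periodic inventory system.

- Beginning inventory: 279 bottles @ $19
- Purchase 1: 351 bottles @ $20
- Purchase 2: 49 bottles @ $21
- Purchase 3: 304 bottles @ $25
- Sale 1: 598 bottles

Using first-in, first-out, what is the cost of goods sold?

Sale 1 (598) [FIFO — oldest first]: 279 @ $19 + 319 @ $20 = $11,681
Ending inventory: 32 @ $20 + 49 @ $21 + 304 @ $25 = $9,269

COGS = $11,681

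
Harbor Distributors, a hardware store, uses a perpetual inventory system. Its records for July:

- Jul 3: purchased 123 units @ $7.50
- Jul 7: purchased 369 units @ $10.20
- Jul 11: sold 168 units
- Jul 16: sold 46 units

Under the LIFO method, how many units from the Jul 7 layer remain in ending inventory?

155

Jul 11, 168 sold [LIFO — newest first]: 168 @ $10.20 = $1,713.60
Jul 16, 46 sold [LIFO — newest first]: 46 @ $10.20 = $469.20
Total COGS = $1,713.60 + $469.20 = $2,182.80
Ending inventory: 123 @ $7.50 + 155 @ $10.20 = $2,503.50
Check: goods available $4,686.30 = COGS $2,182.80 + ending $2,503.50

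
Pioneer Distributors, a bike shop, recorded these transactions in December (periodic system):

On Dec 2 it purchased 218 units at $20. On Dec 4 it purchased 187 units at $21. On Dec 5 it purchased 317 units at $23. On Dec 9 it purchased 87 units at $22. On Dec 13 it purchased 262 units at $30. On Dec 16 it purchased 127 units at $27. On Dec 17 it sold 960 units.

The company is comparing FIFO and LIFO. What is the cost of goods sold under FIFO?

COGS = $22,022

FIFO COGS: 218 @ $20 + 187 @ $21 + 317 @ $23 + 87 @ $22 + 151 @ $30 = $22,022
LIFO COGS: 127 @ $27 + 262 @ $30 + 87 @ $22 + 317 @ $23 + 167 @ $21 = $24,001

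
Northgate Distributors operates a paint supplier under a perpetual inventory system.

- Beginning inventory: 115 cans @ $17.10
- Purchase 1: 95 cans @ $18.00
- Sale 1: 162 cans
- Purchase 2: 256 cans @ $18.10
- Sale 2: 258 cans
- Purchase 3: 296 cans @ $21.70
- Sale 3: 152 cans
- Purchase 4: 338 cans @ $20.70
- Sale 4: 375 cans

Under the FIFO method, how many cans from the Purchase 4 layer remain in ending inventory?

153

Sale 1 (162) [FIFO — oldest first]: 115 @ $17.10 + 47 @ $18.00 = $2,812.50
Sale 2 (258) [FIFO — oldest first]: 48 @ $18.00 + 210 @ $18.10 = $4,665.00
Sale 3 (152) [FIFO — oldest first]: 46 @ $18.10 + 106 @ $21.70 = $3,132.80
Sale 4 (375) [FIFO — oldest first]: 190 @ $21.70 + 185 @ $20.70 = $7,952.50
Total COGS = $2,812.50 + $4,665.00 + $3,132.80 + $7,952.50 = $18,562.80
Ending inventory: 153 @ $20.70 = $3,167.10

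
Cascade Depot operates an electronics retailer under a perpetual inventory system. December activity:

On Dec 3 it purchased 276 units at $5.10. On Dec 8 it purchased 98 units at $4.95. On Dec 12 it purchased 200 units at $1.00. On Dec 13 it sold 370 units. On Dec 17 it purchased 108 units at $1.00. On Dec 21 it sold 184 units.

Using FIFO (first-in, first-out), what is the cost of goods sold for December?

Dec 13, 370 sold [FIFO — oldest first]: 276 @ $5.10 + 94 @ $4.95 = $1,872.90
Dec 21, 184 sold [FIFO — oldest first]: 4 @ $4.95 + 180 @ $1.00 = $199.80
Total COGS = $1,872.90 + $199.80 = $2,072.70
Ending inventory: 20 @ $1.00 + 108 @ $1.00 = $128.00

COGS = $2,072.70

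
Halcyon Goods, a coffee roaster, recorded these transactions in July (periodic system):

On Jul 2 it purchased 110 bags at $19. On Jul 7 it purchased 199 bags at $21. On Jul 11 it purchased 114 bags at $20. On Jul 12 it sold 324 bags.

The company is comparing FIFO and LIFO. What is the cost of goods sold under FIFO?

COGS = $6,569

FIFO COGS: 110 @ $19 + 199 @ $21 + 15 @ $20 = $6,569
LIFO COGS: 114 @ $20 + 199 @ $21 + 11 @ $19 = $6,668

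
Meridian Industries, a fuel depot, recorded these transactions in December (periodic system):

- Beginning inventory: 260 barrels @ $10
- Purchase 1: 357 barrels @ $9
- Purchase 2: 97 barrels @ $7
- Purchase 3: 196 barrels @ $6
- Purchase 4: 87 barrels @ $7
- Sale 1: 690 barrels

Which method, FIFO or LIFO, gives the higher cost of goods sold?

FIFO

FIFO COGS: 260 @ $10 + 357 @ $9 + 73 @ $7 = $6,324
LIFO COGS: 87 @ $7 + 196 @ $6 + 97 @ $7 + 310 @ $9 = $5,254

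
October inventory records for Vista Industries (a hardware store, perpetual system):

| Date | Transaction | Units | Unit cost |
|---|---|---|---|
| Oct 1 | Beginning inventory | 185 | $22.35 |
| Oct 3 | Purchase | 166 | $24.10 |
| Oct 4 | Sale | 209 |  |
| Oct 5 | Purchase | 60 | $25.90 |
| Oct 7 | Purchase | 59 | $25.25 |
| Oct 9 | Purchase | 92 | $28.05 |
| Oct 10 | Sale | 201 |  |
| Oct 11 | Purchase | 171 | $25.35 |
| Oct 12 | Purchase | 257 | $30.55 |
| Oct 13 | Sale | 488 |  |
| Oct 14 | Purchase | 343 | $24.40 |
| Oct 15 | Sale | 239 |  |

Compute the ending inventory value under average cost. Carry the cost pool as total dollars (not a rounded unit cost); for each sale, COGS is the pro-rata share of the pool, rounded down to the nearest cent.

Ending inventory = $4,916.28

After Oct 1: 185 on hand, pool $4,134.75 (≈ $22.3500 each)
After Oct 3: 351 on hand, pool $8,135.35 (≈ $23.1776 each)
Oct 4, sell 209: 209/351 × $8,135.35 → $4,844.12
After Oct 5: 202 on hand, pool $4,845.23 (≈ $23.9863 each)
After Oct 7: 261 on hand, pool $6,334.98 (≈ $24.2720 each)
After Oct 9: 353 on hand, pool $8,915.58 (≈ $25.2566 each)
Oct 10, sell 201: 201/353 × $8,915.58 → $5,076.57
After Oct 11: 323 on hand, pool $8,173.86 (≈ $25.3061 each)
After Oct 12: 580 on hand, pool $16,025.21 (≈ $27.6297 each)
Oct 13, sell 488: 488/580 × $16,025.21 → $13,483.28
After Oct 14: 435 on hand, pool $10,911.13 (≈ $25.0831 each)
Oct 15, sell 239: 239/435 × $10,911.13 → $5,994.85
Total COGS = $4,844.12 + $5,076.57 + $13,483.28 + $5,994.85 = $29,398.82
Ending inventory (cost pool remaining) = $4,916.28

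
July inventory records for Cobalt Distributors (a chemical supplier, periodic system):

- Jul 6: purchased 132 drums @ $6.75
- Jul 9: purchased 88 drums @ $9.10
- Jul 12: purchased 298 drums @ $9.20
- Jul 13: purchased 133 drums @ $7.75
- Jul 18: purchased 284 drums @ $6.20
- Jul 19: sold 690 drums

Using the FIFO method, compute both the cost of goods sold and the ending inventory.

Jul 19, 690 sold [FIFO — oldest first]: 132 @ $6.75 + 88 @ $9.10 + 298 @ $9.20 + 133 @ $7.75 + 39 @ $6.20 = $5,705.95
Ending inventory: 245 @ $6.20 = $1,519.00

COGS = $5,705.95; ending inventory = $1,519.00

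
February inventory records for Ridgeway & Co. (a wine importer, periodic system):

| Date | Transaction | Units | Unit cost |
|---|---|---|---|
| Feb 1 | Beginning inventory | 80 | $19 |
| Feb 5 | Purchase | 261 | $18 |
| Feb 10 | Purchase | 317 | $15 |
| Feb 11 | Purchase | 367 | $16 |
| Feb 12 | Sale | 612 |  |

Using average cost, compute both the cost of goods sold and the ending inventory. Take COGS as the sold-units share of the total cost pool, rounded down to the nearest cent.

Feb 12, sell 612: 612/1025 × $16,845.00 → $10,057.69
Ending inventory (cost pool remaining) = $6,787.31

COGS = $10,057.69; ending inventory = $6,787.31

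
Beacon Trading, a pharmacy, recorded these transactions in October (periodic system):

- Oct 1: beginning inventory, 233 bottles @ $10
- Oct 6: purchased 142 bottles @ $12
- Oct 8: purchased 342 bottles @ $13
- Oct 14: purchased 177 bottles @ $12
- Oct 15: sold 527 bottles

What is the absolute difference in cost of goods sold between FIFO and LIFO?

$656

FIFO COGS: 233 @ $10 + 142 @ $12 + 152 @ $13 = $6,010
LIFO COGS: 177 @ $12 + 342 @ $13 + 8 @ $12 = $6,666
Difference = |$6,010 − $6,666| = $656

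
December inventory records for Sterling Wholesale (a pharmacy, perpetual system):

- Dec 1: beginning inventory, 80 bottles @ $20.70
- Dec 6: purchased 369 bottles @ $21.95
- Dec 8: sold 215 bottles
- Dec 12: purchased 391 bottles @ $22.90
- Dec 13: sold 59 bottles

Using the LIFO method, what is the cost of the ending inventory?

Ending inventory = $12,639.10

Dec 8, 215 sold [LIFO — newest first]: 215 @ $21.95 = $4,719.25
Dec 13, 59 sold [LIFO — newest first]: 59 @ $22.90 = $1,351.10
Total COGS = $4,719.25 + $1,351.10 = $6,070.35
Ending inventory: 80 @ $20.70 + 154 @ $21.95 + 332 @ $22.90 = $12,639.10
Check: goods available $18,709.45 = COGS $6,070.35 + ending $12,639.10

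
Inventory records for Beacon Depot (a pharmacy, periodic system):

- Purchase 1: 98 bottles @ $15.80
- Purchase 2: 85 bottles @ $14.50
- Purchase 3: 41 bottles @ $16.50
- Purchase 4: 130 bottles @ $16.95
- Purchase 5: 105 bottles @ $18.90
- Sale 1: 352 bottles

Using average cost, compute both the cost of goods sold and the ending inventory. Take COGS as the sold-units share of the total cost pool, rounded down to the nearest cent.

Sale 1, sell 352: 352/459 × $7,645.40 → $5,863.13
Ending inventory (cost pool remaining) = $1,782.27
Check: goods available $7,645.40 = COGS $5,863.13 + ending $1,782.27

COGS = $5,863.13; ending inventory = $1,782.27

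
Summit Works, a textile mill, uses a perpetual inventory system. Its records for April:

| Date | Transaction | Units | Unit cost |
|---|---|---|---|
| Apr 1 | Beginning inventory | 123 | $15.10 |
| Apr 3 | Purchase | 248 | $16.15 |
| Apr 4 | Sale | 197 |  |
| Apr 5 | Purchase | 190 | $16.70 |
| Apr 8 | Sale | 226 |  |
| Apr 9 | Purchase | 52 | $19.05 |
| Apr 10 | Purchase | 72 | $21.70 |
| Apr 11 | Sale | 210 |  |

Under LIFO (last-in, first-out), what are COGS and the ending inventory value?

Apr 4, 197 sold [LIFO — newest first]: 197 @ $16.15 = $3,181.55
Apr 8, 226 sold [LIFO — newest first]: 190 @ $16.70 + 36 @ $16.15 = $3,754.40
Apr 11, 210 sold [LIFO — newest first]: 72 @ $21.70 + 52 @ $19.05 + 15 @ $16.15 + 71 @ $15.10 = $3,867.35
Total COGS = $3,181.55 + $3,754.40 + $3,867.35 = $10,803.30
Ending inventory: 52 @ $15.10 = $785.20

COGS = $10,803.30; ending inventory = $785.20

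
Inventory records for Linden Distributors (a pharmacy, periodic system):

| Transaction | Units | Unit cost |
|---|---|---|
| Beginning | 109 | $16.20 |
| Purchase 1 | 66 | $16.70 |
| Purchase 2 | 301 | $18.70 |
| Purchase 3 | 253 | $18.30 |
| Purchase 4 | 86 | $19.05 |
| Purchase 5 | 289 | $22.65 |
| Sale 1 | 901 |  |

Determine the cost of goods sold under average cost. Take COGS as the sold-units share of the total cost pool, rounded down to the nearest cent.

Sale 1, sell 901: 901/1104 × $21,310.75 → $17,392.19
Ending inventory (cost pool remaining) = $3,918.56
Check: goods available $21,310.75 = COGS $17,392.19 + ending $3,918.56

COGS = $17,392.19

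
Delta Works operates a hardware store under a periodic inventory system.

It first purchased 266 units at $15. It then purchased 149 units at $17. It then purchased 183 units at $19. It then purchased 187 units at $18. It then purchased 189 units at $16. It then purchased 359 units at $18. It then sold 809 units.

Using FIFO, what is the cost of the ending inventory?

Sale 1 (809) [FIFO — oldest first]: 266 @ $15 + 149 @ $17 + 183 @ $19 + 187 @ $18 + 24 @ $16 = $13,750
Ending inventory: 165 @ $16 + 359 @ $18 = $9,102

Ending inventory = $9,102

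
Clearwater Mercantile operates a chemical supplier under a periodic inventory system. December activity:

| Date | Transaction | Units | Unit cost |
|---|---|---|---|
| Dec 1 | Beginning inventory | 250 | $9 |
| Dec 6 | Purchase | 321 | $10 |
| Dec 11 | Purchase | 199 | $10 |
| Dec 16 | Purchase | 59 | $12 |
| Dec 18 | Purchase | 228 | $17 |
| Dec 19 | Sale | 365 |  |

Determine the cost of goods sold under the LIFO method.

COGS = $5,364

Dec 19, 365 sold [LIFO — newest first]: 228 @ $17 + 59 @ $12 + 78 @ $10 = $5,364
Ending inventory: 250 @ $9 + 321 @ $10 + 121 @ $10 = $6,670
Check: goods available $12,034 = COGS $5,364 + ending $6,670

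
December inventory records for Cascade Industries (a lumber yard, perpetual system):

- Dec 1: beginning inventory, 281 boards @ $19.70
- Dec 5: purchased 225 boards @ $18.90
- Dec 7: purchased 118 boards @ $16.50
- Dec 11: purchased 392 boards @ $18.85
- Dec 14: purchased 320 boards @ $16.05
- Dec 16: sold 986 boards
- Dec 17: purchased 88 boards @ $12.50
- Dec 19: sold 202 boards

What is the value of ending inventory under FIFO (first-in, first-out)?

Dec 16, 986 sold [FIFO — oldest first]: 281 @ $19.70 + 225 @ $18.90 + 118 @ $16.50 + 362 @ $18.85 = $18,558.90
Dec 19, 202 sold [FIFO — oldest first]: 30 @ $18.85 + 172 @ $16.05 = $3,326.10
Total COGS = $18,558.90 + $3,326.10 = $21,885.00
Ending inventory: 148 @ $16.05 + 88 @ $12.50 = $3,475.40
Check: goods available $25,360.40 = COGS $21,885.00 + ending $3,475.40

Ending inventory = $3,475.40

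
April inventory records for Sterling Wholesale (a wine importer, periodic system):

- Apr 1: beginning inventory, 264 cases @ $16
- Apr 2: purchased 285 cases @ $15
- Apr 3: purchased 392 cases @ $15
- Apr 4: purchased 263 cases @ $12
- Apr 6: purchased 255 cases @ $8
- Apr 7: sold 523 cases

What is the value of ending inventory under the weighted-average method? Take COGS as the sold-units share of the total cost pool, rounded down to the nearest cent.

Ending inventory = $12,558.06

Apr 7, sell 523: 523/1459 × $19,575.00 → $7,016.94
Ending inventory (cost pool remaining) = $12,558.06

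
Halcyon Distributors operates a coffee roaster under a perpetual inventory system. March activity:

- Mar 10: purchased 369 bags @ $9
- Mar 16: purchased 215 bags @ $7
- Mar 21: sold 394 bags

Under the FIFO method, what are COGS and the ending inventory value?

COGS = $3,496; ending inventory = $1,330

Mar 21, 394 sold [FIFO — oldest first]: 369 @ $9 + 25 @ $7 = $3,496
Ending inventory: 190 @ $7 = $1,330
Check: goods available $4,826 = COGS $3,496 + ending $1,330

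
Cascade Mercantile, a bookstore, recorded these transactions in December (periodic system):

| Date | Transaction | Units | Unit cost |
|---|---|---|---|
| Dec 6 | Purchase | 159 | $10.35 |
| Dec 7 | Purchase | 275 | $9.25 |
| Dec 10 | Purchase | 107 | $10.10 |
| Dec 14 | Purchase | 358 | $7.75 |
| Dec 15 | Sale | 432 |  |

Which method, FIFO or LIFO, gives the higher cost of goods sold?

FIFO

FIFO COGS: 159 @ $10.35 + 273 @ $9.25 = $4,170.90
LIFO COGS: 358 @ $7.75 + 74 @ $10.10 = $3,521.90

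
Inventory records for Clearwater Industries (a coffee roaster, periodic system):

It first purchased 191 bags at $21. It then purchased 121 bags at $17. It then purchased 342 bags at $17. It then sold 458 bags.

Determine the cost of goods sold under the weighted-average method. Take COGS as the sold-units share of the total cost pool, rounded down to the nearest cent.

COGS = $8,321.03

Sale 1, sell 458: 458/654 × $11,882.00 → $8,321.03
Ending inventory (cost pool remaining) = $3,560.97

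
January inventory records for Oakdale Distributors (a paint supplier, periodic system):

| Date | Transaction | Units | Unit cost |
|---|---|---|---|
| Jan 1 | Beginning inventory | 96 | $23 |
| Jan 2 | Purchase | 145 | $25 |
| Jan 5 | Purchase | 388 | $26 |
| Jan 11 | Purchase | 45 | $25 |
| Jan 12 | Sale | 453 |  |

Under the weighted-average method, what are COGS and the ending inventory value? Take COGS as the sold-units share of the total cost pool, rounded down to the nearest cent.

COGS = $11,456.73; ending inventory = $5,589.27

Jan 12, sell 453: 453/674 × $17,046.00 → $11,456.73
Ending inventory (cost pool remaining) = $5,589.27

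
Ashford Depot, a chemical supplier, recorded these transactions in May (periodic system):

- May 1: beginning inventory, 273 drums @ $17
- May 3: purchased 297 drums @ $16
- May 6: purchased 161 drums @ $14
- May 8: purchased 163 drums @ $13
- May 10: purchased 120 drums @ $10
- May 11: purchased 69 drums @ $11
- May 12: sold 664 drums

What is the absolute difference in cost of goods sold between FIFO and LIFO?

$1,961

FIFO COGS: 273 @ $17 + 297 @ $16 + 94 @ $14 = $10,709
LIFO COGS: 69 @ $11 + 120 @ $10 + 163 @ $13 + 161 @ $14 + 151 @ $16 = $8,748
Difference = |$10,709 − $8,748| = $1,961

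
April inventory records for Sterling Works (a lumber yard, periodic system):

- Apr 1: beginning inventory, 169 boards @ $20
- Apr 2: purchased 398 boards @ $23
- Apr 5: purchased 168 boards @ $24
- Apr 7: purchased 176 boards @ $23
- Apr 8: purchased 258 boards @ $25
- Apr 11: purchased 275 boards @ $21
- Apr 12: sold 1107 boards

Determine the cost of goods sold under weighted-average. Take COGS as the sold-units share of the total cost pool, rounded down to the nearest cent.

COGS = $25,175.05

Apr 12, sell 1107: 1107/1444 × $32,839.00 → $25,175.05
Ending inventory (cost pool remaining) = $7,663.95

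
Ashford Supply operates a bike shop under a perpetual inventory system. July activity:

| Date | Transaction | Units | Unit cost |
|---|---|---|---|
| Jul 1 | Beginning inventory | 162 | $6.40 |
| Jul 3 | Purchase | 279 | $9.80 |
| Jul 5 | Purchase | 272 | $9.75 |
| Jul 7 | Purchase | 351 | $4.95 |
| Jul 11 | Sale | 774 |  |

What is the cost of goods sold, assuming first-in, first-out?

COGS = $6,724.95

Jul 11, 774 sold [FIFO — oldest first]: 162 @ $6.40 + 279 @ $9.80 + 272 @ $9.75 + 61 @ $4.95 = $6,724.95
Ending inventory: 290 @ $4.95 = $1,435.50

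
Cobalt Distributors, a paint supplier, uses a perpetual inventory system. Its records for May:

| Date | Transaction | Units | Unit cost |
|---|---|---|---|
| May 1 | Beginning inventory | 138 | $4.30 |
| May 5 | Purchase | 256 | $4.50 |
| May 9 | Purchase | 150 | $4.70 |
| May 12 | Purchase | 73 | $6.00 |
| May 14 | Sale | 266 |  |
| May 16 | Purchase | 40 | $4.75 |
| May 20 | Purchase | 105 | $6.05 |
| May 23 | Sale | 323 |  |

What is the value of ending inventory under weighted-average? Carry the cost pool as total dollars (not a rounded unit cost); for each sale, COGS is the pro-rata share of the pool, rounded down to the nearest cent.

After May 1: 138 on hand, pool $593.40 (≈ $4.3000 each)
After May 5: 394 on hand, pool $1,745.40 (≈ $4.4299 each)
After May 9: 544 on hand, pool $2,450.40 (≈ $4.5044 each)
After May 12: 617 on hand, pool $2,888.40 (≈ $4.6814 each)
May 14, sell 266: 266/617 × $2,888.40 → $1,245.24
After May 16: 391 on hand, pool $1,833.16 (≈ $4.6884 each)
After May 20: 496 on hand, pool $2,468.41 (≈ $4.9766 each)
May 23, sell 323: 323/496 × $2,468.41 → $1,607.45
Total COGS = $1,245.24 + $1,607.45 = $2,852.69
Ending inventory (cost pool remaining) = $860.96
Check: goods available $3,713.65 = COGS $2,852.69 + ending $860.96

Ending inventory = $860.96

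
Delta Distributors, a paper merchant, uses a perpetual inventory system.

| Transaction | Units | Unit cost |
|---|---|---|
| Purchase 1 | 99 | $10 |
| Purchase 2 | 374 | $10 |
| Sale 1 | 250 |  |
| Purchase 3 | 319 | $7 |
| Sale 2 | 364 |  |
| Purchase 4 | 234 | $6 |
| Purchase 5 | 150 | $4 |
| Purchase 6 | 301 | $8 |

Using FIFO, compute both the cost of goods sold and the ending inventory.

COGS = $5,717; ending inventory = $5,658

Sale 1 (250) [FIFO — oldest first]: 99 @ $10 + 151 @ $10 = $2,500
Sale 2 (364) [FIFO — oldest first]: 223 @ $10 + 141 @ $7 = $3,217
Total COGS = $2,500 + $3,217 = $5,717
Ending inventory: 178 @ $7 + 234 @ $6 + 150 @ $4 + 301 @ $8 = $5,658
Check: goods available $11,375 = COGS $5,717 + ending $5,658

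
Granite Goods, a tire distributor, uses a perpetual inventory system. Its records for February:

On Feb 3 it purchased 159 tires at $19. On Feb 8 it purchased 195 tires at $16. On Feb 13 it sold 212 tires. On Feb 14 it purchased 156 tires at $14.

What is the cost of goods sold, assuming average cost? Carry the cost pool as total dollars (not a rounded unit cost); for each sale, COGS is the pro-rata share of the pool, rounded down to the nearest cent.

COGS = $3,677.66

After Feb 3: 159 on hand, pool $3,021.00 (≈ $19.0000 each)
After Feb 8: 354 on hand, pool $6,141.00 (≈ $17.3475 each)
Feb 13, sell 212: 212/354 × $6,141.00 → $3,677.66
After Feb 14: 298 on hand, pool $4,647.34 (≈ $15.5951 each)
Ending inventory (cost pool remaining) = $4,647.34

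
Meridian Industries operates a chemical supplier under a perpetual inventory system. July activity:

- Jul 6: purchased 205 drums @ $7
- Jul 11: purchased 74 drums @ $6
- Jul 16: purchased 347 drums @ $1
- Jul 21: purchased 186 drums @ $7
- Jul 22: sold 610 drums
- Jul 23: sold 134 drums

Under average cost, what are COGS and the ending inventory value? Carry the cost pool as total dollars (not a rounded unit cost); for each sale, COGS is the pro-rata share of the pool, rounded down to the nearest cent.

After Jul 6: 205 on hand, pool $1,435.00 (≈ $7.0000 each)
After Jul 11: 279 on hand, pool $1,879.00 (≈ $6.7348 each)
After Jul 16: 626 on hand, pool $2,226.00 (≈ $3.5559 each)
After Jul 21: 812 on hand, pool $3,528.00 (≈ $4.3448 each)
Jul 22, sell 610: 610/812 × $3,528.00 → $2,650.34
Jul 23, sell 134: 134/202 × $877.66 → $582.21
Total COGS = $2,650.34 + $582.21 = $3,232.55
Ending inventory (cost pool remaining) = $295.45

COGS = $3,232.55; ending inventory = $295.45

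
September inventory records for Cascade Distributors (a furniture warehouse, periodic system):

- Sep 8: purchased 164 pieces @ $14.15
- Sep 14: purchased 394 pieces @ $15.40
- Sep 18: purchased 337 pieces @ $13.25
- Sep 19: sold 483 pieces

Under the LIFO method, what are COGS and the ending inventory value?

Sep 19, 483 sold [LIFO — newest first]: 337 @ $13.25 + 146 @ $15.40 = $6,713.65
Ending inventory: 164 @ $14.15 + 248 @ $15.40 = $6,139.80
Check: goods available $12,853.45 = COGS $6,713.65 + ending $6,139.80

COGS = $6,713.65; ending inventory = $6,139.80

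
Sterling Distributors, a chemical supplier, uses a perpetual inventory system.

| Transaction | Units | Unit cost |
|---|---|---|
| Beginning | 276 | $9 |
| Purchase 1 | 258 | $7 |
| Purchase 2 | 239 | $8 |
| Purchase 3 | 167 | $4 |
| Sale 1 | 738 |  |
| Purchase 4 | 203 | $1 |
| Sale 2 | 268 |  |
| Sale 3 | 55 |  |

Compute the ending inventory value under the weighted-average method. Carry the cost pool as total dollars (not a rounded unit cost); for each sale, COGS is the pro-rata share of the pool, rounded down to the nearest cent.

After Beginning: 276 on hand, pool $2,484.00 (≈ $9.0000 each)
After Purchase 1: 534 on hand, pool $4,290.00 (≈ $8.0337 each)
After Purchase 2: 773 on hand, pool $6,202.00 (≈ $8.0233 each)
After Purchase 3: 940 on hand, pool $6,870.00 (≈ $7.3085 each)
Sale 1, sell 738: 738/940 × $6,870.00 → $5,393.68
After Purchase 4: 405 on hand, pool $1,679.32 (≈ $4.1465 each)
Sale 2, sell 268: 268/405 × $1,679.32 → $1,111.25
Sale 3, sell 55: 55/137 × $568.07 → $228.05
Total COGS = $5,393.68 + $1,111.25 + $228.05 = $6,732.98
Ending inventory (cost pool remaining) = $340.02

Ending inventory = $340.02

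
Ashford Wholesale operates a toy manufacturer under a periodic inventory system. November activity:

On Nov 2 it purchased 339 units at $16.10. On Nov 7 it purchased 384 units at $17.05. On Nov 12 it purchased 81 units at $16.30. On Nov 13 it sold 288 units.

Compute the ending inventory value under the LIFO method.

Ending inventory = $8,475.75

Nov 13, 288 sold [LIFO — newest first]: 81 @ $16.30 + 207 @ $17.05 = $4,849.65
Ending inventory: 339 @ $16.10 + 177 @ $17.05 = $8,475.75
Check: goods available $13,325.40 = COGS $4,849.65 + ending $8,475.75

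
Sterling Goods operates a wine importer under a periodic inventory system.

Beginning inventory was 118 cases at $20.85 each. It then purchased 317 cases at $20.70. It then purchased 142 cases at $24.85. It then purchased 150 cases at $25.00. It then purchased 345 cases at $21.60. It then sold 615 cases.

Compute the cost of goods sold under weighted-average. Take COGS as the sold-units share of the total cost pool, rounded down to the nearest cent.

COGS = $13,626.89

Sale 1, sell 615: 615/1072 × $23,752.90 → $13,626.89
Ending inventory (cost pool remaining) = $10,126.01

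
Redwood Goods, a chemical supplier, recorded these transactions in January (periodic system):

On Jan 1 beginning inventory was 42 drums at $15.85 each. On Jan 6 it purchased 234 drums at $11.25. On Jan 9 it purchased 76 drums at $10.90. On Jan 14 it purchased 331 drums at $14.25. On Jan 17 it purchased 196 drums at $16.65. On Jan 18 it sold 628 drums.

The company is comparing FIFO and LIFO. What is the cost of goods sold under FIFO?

COGS = $8,059.60

FIFO COGS: 42 @ $15.85 + 234 @ $11.25 + 76 @ $10.90 + 276 @ $14.25 = $8,059.60
LIFO COGS: 196 @ $16.65 + 331 @ $14.25 + 76 @ $10.90 + 25 @ $11.25 = $9,089.80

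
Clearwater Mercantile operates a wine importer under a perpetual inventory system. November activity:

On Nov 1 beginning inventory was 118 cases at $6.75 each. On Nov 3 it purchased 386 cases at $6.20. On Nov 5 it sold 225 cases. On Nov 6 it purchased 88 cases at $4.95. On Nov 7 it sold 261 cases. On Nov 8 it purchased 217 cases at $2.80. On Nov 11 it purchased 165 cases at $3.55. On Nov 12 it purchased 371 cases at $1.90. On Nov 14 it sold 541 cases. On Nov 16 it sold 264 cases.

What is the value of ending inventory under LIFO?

Nov 5, 225 sold [LIFO — newest first]: 225 @ $6.20 = $1,395.00
Nov 7, 261 sold [LIFO — newest first]: 88 @ $4.95 + 161 @ $6.20 + 12 @ $6.75 = $1,514.80
Nov 14, 541 sold [LIFO — newest first]: 371 @ $1.90 + 165 @ $3.55 + 5 @ $2.80 = $1,304.65
Nov 16, 264 sold [LIFO — newest first]: 212 @ $2.80 + 52 @ $6.75 = $944.60
Total COGS = $1,395.00 + $1,514.80 + $1,304.65 + $944.60 = $5,159.05
Ending inventory: 54 @ $6.75 = $364.50

Ending inventory = $364.50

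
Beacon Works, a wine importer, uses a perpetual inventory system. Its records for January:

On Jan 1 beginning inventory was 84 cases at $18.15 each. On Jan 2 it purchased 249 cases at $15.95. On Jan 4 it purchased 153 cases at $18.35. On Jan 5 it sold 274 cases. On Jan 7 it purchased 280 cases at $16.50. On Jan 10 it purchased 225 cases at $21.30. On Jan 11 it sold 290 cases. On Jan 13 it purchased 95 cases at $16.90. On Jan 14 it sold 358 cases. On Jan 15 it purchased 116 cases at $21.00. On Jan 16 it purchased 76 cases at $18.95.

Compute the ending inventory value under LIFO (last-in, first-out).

Jan 5, 274 sold [LIFO — newest first]: 153 @ $18.35 + 121 @ $15.95 = $4,737.50
Jan 11, 290 sold [LIFO — newest first]: 225 @ $21.30 + 65 @ $16.50 = $5,865.00
Jan 14, 358 sold [LIFO — newest first]: 95 @ $16.90 + 215 @ $16.50 + 48 @ $15.95 = $5,918.60
Total COGS = $4,737.50 + $5,865.00 + $5,918.60 = $16,521.10
Ending inventory: 84 @ $18.15 + 80 @ $15.95 + 116 @ $21.00 + 76 @ $18.95 = $6,676.80

Ending inventory = $6,676.80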